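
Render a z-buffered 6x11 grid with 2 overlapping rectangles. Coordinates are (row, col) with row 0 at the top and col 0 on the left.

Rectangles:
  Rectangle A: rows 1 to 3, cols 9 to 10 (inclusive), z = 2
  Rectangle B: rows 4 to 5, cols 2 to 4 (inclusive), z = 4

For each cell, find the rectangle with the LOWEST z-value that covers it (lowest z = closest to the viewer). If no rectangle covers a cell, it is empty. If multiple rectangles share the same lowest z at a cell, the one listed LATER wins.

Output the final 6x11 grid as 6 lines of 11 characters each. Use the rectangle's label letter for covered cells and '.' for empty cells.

...........
.........AA
.........AA
.........AA
..BBB......
..BBB......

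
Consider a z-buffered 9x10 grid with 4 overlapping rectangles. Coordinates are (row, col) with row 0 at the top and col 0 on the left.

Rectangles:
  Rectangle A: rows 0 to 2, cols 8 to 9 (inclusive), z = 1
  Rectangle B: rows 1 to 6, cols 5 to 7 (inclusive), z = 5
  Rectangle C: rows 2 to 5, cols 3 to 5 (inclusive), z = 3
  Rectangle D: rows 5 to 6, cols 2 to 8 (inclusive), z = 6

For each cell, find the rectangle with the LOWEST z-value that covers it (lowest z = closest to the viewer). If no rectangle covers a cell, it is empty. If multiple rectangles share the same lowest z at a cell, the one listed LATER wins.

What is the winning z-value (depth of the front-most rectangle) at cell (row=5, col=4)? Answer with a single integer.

Check cell (5,4):
  A: rows 0-2 cols 8-9 -> outside (row miss)
  B: rows 1-6 cols 5-7 -> outside (col miss)
  C: rows 2-5 cols 3-5 z=3 -> covers; best now C (z=3)
  D: rows 5-6 cols 2-8 z=6 -> covers; best now C (z=3)
Winner: C at z=3

Answer: 3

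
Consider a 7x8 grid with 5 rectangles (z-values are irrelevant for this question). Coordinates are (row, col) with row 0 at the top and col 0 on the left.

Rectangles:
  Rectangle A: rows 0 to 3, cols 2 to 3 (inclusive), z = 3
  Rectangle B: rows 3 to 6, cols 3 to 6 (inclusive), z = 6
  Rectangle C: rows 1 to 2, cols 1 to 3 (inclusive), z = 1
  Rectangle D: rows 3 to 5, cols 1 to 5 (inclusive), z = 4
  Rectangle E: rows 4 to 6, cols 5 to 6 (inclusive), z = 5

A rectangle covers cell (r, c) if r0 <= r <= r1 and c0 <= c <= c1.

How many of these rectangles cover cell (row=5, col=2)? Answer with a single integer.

Check cell (5,2):
  A: rows 0-3 cols 2-3 -> outside (row miss)
  B: rows 3-6 cols 3-6 -> outside (col miss)
  C: rows 1-2 cols 1-3 -> outside (row miss)
  D: rows 3-5 cols 1-5 -> covers
  E: rows 4-6 cols 5-6 -> outside (col miss)
Count covering = 1

Answer: 1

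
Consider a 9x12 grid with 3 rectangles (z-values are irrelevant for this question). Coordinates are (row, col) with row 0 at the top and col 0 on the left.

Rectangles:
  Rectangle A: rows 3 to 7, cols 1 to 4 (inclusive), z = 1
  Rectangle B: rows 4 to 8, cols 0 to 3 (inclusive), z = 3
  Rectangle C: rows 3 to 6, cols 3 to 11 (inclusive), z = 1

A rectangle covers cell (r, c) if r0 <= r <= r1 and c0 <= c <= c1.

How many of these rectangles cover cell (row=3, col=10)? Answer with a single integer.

Check cell (3,10):
  A: rows 3-7 cols 1-4 -> outside (col miss)
  B: rows 4-8 cols 0-3 -> outside (row miss)
  C: rows 3-6 cols 3-11 -> covers
Count covering = 1

Answer: 1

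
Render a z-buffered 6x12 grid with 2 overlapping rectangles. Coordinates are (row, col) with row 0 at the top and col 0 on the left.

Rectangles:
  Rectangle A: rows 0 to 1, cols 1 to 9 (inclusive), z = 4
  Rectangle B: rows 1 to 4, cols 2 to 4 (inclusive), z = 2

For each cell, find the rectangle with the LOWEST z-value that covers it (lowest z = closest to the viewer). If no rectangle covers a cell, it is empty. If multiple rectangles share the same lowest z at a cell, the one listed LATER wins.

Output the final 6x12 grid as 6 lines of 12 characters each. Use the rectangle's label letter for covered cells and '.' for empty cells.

.AAAAAAAAA..
.ABBBAAAAA..
..BBB.......
..BBB.......
..BBB.......
............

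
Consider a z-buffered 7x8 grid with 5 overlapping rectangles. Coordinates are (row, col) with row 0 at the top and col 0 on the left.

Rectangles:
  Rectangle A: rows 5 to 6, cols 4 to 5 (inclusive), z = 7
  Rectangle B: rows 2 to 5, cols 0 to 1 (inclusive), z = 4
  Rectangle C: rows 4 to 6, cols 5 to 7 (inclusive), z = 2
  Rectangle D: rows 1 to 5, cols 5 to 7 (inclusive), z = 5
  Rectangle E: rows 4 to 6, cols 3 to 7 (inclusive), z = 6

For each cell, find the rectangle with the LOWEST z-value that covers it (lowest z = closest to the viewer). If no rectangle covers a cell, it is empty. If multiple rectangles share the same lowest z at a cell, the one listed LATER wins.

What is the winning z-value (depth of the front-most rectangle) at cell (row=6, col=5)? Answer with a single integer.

Check cell (6,5):
  A: rows 5-6 cols 4-5 z=7 -> covers; best now A (z=7)
  B: rows 2-5 cols 0-1 -> outside (row miss)
  C: rows 4-6 cols 5-7 z=2 -> covers; best now C (z=2)
  D: rows 1-5 cols 5-7 -> outside (row miss)
  E: rows 4-6 cols 3-7 z=6 -> covers; best now C (z=2)
Winner: C at z=2

Answer: 2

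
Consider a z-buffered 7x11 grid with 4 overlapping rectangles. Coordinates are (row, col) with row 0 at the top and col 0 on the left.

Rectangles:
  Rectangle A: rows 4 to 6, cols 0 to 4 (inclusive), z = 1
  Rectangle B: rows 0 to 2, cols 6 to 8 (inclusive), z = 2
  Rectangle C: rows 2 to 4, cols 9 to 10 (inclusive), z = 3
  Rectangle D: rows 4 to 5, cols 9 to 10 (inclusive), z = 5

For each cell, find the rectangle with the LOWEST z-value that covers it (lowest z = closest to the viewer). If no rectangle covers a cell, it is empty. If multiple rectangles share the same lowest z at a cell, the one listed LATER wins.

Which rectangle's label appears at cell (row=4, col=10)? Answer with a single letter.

Answer: C

Derivation:
Check cell (4,10):
  A: rows 4-6 cols 0-4 -> outside (col miss)
  B: rows 0-2 cols 6-8 -> outside (row miss)
  C: rows 2-4 cols 9-10 z=3 -> covers; best now C (z=3)
  D: rows 4-5 cols 9-10 z=5 -> covers; best now C (z=3)
Winner: C at z=3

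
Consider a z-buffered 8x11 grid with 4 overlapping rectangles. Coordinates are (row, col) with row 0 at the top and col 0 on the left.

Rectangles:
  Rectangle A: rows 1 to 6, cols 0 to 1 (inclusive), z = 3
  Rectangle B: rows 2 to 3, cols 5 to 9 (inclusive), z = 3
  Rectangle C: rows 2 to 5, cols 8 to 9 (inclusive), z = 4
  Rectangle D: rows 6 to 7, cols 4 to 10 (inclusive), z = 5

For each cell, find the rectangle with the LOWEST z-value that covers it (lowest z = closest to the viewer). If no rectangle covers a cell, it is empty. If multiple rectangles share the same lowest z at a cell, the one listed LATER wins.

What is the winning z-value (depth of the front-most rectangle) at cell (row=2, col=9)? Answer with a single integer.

Answer: 3

Derivation:
Check cell (2,9):
  A: rows 1-6 cols 0-1 -> outside (col miss)
  B: rows 2-3 cols 5-9 z=3 -> covers; best now B (z=3)
  C: rows 2-5 cols 8-9 z=4 -> covers; best now B (z=3)
  D: rows 6-7 cols 4-10 -> outside (row miss)
Winner: B at z=3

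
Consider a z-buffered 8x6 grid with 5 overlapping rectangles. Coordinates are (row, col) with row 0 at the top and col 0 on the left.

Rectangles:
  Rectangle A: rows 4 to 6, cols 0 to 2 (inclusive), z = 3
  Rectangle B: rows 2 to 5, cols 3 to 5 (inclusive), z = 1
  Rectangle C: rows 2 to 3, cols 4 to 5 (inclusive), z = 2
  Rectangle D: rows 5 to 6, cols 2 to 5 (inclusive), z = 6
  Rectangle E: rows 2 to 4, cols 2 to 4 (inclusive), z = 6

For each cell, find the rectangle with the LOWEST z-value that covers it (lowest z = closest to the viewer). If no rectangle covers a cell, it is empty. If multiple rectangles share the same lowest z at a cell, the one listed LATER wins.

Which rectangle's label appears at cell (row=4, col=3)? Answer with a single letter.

Check cell (4,3):
  A: rows 4-6 cols 0-2 -> outside (col miss)
  B: rows 2-5 cols 3-5 z=1 -> covers; best now B (z=1)
  C: rows 2-3 cols 4-5 -> outside (row miss)
  D: rows 5-6 cols 2-5 -> outside (row miss)
  E: rows 2-4 cols 2-4 z=6 -> covers; best now B (z=1)
Winner: B at z=1

Answer: B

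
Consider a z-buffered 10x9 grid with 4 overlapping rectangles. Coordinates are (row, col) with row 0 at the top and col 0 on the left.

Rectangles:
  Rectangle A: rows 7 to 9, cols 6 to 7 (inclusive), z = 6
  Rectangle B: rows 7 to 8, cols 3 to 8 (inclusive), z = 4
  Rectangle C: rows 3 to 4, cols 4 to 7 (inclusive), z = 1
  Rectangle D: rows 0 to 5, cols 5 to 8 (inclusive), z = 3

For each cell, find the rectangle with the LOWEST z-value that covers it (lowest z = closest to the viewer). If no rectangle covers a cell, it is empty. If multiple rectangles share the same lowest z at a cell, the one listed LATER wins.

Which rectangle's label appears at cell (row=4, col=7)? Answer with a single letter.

Check cell (4,7):
  A: rows 7-9 cols 6-7 -> outside (row miss)
  B: rows 7-8 cols 3-8 -> outside (row miss)
  C: rows 3-4 cols 4-7 z=1 -> covers; best now C (z=1)
  D: rows 0-5 cols 5-8 z=3 -> covers; best now C (z=1)
Winner: C at z=1

Answer: C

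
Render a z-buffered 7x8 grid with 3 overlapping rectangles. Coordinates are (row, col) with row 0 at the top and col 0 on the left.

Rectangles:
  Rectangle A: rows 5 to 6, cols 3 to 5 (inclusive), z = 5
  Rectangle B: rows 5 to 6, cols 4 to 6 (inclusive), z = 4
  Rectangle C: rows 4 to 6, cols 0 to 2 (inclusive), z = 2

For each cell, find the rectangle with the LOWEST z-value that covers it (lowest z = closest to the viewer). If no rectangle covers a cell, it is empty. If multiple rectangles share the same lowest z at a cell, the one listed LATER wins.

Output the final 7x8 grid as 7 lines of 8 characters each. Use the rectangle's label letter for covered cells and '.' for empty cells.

........
........
........
........
CCC.....
CCCABBB.
CCCABBB.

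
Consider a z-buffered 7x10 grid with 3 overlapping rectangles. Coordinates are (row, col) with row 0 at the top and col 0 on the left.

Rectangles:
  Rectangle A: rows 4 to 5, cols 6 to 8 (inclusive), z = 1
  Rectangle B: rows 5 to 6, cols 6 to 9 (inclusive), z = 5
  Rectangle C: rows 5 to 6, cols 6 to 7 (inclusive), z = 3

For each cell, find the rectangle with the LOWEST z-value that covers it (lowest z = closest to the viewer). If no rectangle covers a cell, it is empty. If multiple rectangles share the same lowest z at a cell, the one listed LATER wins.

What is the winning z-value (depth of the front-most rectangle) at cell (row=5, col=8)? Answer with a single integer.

Check cell (5,8):
  A: rows 4-5 cols 6-8 z=1 -> covers; best now A (z=1)
  B: rows 5-6 cols 6-9 z=5 -> covers; best now A (z=1)
  C: rows 5-6 cols 6-7 -> outside (col miss)
Winner: A at z=1

Answer: 1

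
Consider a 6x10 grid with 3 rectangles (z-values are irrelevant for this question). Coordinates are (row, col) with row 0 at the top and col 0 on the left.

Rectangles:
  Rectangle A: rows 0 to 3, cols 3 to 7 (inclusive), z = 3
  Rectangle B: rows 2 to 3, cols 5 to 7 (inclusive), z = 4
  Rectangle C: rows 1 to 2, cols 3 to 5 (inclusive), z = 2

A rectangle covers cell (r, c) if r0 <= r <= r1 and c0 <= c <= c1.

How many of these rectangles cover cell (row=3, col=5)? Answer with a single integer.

Answer: 2

Derivation:
Check cell (3,5):
  A: rows 0-3 cols 3-7 -> covers
  B: rows 2-3 cols 5-7 -> covers
  C: rows 1-2 cols 3-5 -> outside (row miss)
Count covering = 2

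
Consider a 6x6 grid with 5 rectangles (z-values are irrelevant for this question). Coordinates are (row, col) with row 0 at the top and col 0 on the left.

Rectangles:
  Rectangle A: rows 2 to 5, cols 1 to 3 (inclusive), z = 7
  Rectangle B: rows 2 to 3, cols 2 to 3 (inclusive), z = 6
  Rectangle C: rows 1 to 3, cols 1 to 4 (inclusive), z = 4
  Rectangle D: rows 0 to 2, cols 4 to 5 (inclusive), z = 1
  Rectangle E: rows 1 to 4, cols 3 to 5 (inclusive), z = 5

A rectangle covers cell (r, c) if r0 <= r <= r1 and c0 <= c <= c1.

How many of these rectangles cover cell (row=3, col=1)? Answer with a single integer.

Answer: 2

Derivation:
Check cell (3,1):
  A: rows 2-5 cols 1-3 -> covers
  B: rows 2-3 cols 2-3 -> outside (col miss)
  C: rows 1-3 cols 1-4 -> covers
  D: rows 0-2 cols 4-5 -> outside (row miss)
  E: rows 1-4 cols 3-5 -> outside (col miss)
Count covering = 2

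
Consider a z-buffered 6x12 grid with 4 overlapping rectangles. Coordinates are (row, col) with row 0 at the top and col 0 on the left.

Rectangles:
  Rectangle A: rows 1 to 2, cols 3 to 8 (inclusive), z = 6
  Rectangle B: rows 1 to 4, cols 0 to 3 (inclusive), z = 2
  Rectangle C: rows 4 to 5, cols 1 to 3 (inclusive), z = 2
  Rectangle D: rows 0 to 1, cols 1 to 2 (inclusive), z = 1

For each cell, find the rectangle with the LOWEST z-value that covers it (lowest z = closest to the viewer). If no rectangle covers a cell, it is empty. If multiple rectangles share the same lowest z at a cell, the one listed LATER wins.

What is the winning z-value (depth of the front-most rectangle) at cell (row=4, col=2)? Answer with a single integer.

Answer: 2

Derivation:
Check cell (4,2):
  A: rows 1-2 cols 3-8 -> outside (row miss)
  B: rows 1-4 cols 0-3 z=2 -> covers; best now B (z=2)
  C: rows 4-5 cols 1-3 z=2 -> covers; best now C (z=2)
  D: rows 0-1 cols 1-2 -> outside (row miss)
Winner: C at z=2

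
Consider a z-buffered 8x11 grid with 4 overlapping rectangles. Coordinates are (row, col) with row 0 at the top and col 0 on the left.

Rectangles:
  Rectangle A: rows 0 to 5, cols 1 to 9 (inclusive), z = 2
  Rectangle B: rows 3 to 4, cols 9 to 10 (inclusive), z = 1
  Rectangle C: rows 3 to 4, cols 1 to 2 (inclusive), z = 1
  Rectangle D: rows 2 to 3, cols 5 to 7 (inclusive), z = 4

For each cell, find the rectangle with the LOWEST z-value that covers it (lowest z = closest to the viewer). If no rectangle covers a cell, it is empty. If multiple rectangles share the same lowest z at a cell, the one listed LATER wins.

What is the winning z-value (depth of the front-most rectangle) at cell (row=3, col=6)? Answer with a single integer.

Check cell (3,6):
  A: rows 0-5 cols 1-9 z=2 -> covers; best now A (z=2)
  B: rows 3-4 cols 9-10 -> outside (col miss)
  C: rows 3-4 cols 1-2 -> outside (col miss)
  D: rows 2-3 cols 5-7 z=4 -> covers; best now A (z=2)
Winner: A at z=2

Answer: 2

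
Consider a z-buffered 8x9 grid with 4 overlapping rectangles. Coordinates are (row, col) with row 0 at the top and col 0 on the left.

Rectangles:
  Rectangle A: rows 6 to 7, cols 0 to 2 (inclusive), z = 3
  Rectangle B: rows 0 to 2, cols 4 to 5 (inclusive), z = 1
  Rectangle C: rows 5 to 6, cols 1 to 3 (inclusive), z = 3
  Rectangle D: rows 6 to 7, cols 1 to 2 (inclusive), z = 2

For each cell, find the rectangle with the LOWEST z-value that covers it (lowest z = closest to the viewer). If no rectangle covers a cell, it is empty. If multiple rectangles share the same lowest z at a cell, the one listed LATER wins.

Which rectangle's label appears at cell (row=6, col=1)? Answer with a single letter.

Check cell (6,1):
  A: rows 6-7 cols 0-2 z=3 -> covers; best now A (z=3)
  B: rows 0-2 cols 4-5 -> outside (row miss)
  C: rows 5-6 cols 1-3 z=3 -> covers; best now C (z=3)
  D: rows 6-7 cols 1-2 z=2 -> covers; best now D (z=2)
Winner: D at z=2

Answer: D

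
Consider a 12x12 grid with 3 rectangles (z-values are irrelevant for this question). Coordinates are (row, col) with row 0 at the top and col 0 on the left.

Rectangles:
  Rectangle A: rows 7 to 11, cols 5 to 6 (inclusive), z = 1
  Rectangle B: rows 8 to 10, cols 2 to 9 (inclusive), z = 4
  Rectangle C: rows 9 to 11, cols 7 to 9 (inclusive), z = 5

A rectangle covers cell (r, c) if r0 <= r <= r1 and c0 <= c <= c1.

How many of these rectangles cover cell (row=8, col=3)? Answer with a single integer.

Check cell (8,3):
  A: rows 7-11 cols 5-6 -> outside (col miss)
  B: rows 8-10 cols 2-9 -> covers
  C: rows 9-11 cols 7-9 -> outside (row miss)
Count covering = 1

Answer: 1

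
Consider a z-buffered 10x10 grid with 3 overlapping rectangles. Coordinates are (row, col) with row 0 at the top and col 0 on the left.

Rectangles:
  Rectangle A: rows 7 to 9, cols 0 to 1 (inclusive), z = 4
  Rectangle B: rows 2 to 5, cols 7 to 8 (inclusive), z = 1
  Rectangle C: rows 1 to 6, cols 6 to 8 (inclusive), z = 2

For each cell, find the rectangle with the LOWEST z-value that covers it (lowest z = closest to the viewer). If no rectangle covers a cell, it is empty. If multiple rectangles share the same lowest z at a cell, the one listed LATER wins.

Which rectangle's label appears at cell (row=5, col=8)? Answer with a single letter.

Answer: B

Derivation:
Check cell (5,8):
  A: rows 7-9 cols 0-1 -> outside (row miss)
  B: rows 2-5 cols 7-8 z=1 -> covers; best now B (z=1)
  C: rows 1-6 cols 6-8 z=2 -> covers; best now B (z=1)
Winner: B at z=1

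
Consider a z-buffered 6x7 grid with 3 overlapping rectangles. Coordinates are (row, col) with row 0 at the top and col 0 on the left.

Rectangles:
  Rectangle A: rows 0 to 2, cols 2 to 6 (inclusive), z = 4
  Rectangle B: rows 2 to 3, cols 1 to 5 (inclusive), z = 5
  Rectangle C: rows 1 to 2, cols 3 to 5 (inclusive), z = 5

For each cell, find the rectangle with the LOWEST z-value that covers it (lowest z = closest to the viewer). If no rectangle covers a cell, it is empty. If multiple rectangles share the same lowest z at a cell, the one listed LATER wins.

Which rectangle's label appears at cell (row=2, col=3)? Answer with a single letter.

Check cell (2,3):
  A: rows 0-2 cols 2-6 z=4 -> covers; best now A (z=4)
  B: rows 2-3 cols 1-5 z=5 -> covers; best now A (z=4)
  C: rows 1-2 cols 3-5 z=5 -> covers; best now A (z=4)
Winner: A at z=4

Answer: A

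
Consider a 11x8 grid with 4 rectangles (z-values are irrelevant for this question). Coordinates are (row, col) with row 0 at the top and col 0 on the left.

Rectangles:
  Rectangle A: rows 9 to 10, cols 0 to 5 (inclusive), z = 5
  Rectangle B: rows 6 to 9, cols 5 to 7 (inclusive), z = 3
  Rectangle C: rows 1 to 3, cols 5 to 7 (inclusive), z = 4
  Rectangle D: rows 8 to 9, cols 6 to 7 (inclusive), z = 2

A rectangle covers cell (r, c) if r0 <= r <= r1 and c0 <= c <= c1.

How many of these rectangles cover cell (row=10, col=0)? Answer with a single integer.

Check cell (10,0):
  A: rows 9-10 cols 0-5 -> covers
  B: rows 6-9 cols 5-7 -> outside (row miss)
  C: rows 1-3 cols 5-7 -> outside (row miss)
  D: rows 8-9 cols 6-7 -> outside (row miss)
Count covering = 1

Answer: 1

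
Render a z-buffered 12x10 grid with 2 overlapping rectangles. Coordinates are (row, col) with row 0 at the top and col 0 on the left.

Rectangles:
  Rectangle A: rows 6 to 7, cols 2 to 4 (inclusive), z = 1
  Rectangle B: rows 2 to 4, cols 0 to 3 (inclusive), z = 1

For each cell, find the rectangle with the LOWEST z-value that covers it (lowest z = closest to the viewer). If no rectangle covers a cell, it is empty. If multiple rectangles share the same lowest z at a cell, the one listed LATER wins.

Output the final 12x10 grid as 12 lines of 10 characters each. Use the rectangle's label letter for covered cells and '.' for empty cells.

..........
..........
BBBB......
BBBB......
BBBB......
..........
..AAA.....
..AAA.....
..........
..........
..........
..........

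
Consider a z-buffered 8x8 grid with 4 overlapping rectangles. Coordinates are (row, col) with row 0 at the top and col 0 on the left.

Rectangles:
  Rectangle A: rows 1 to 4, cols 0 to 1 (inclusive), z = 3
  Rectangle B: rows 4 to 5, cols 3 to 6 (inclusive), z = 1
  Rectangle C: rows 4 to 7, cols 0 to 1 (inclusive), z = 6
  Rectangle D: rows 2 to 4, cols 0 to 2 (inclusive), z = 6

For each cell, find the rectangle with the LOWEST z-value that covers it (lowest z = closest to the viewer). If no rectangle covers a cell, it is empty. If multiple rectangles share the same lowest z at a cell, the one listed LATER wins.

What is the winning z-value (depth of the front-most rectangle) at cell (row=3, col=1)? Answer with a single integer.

Answer: 3

Derivation:
Check cell (3,1):
  A: rows 1-4 cols 0-1 z=3 -> covers; best now A (z=3)
  B: rows 4-5 cols 3-6 -> outside (row miss)
  C: rows 4-7 cols 0-1 -> outside (row miss)
  D: rows 2-4 cols 0-2 z=6 -> covers; best now A (z=3)
Winner: A at z=3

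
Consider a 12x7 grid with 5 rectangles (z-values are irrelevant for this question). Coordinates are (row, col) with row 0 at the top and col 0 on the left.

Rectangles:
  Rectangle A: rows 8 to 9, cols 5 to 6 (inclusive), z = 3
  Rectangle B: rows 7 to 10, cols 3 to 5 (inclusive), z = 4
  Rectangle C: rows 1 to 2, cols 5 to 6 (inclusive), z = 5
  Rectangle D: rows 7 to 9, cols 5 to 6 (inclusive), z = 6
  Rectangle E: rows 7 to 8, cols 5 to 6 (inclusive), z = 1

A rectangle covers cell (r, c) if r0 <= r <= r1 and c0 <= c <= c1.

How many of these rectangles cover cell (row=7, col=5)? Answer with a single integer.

Answer: 3

Derivation:
Check cell (7,5):
  A: rows 8-9 cols 5-6 -> outside (row miss)
  B: rows 7-10 cols 3-5 -> covers
  C: rows 1-2 cols 5-6 -> outside (row miss)
  D: rows 7-9 cols 5-6 -> covers
  E: rows 7-8 cols 5-6 -> covers
Count covering = 3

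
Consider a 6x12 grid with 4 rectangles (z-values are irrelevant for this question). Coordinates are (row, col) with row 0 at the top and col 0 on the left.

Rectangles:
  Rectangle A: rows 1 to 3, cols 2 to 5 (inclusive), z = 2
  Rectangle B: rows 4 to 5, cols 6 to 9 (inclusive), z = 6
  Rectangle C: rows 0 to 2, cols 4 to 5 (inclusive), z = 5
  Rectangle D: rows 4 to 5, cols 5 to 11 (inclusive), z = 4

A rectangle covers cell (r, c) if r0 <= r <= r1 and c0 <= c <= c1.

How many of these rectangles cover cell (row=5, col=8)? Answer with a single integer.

Check cell (5,8):
  A: rows 1-3 cols 2-5 -> outside (row miss)
  B: rows 4-5 cols 6-9 -> covers
  C: rows 0-2 cols 4-5 -> outside (row miss)
  D: rows 4-5 cols 5-11 -> covers
Count covering = 2

Answer: 2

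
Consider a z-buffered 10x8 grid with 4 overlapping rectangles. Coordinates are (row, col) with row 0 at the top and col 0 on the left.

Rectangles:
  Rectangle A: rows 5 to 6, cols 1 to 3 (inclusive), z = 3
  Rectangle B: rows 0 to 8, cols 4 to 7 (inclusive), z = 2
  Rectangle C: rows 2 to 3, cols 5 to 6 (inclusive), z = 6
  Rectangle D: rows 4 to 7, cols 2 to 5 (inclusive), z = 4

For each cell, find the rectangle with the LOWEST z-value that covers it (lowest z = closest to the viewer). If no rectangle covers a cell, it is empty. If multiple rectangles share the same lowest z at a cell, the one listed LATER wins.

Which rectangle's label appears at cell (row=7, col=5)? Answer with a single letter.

Answer: B

Derivation:
Check cell (7,5):
  A: rows 5-6 cols 1-3 -> outside (row miss)
  B: rows 0-8 cols 4-7 z=2 -> covers; best now B (z=2)
  C: rows 2-3 cols 5-6 -> outside (row miss)
  D: rows 4-7 cols 2-5 z=4 -> covers; best now B (z=2)
Winner: B at z=2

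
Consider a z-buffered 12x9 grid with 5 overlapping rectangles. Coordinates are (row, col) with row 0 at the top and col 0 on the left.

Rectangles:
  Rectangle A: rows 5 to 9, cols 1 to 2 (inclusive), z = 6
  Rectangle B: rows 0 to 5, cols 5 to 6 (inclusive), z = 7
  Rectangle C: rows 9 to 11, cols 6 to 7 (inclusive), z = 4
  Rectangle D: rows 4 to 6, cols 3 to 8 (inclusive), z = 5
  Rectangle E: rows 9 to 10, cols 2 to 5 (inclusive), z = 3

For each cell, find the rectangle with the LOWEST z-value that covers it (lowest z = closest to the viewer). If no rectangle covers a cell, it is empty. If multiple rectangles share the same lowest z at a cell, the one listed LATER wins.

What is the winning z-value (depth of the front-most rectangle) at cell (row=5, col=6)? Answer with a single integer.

Check cell (5,6):
  A: rows 5-9 cols 1-2 -> outside (col miss)
  B: rows 0-5 cols 5-6 z=7 -> covers; best now B (z=7)
  C: rows 9-11 cols 6-7 -> outside (row miss)
  D: rows 4-6 cols 3-8 z=5 -> covers; best now D (z=5)
  E: rows 9-10 cols 2-5 -> outside (row miss)
Winner: D at z=5

Answer: 5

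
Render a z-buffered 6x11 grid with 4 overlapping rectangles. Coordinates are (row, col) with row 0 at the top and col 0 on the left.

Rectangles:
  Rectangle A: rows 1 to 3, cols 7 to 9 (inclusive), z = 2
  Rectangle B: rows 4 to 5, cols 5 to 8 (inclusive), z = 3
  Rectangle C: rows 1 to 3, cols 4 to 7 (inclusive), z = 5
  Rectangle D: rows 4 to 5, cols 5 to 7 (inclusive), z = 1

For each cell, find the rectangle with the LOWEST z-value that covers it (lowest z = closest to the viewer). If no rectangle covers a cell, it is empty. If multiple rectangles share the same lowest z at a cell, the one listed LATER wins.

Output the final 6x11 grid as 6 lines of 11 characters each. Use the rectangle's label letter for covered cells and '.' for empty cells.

...........
....CCCAAA.
....CCCAAA.
....CCCAAA.
.....DDDB..
.....DDDB..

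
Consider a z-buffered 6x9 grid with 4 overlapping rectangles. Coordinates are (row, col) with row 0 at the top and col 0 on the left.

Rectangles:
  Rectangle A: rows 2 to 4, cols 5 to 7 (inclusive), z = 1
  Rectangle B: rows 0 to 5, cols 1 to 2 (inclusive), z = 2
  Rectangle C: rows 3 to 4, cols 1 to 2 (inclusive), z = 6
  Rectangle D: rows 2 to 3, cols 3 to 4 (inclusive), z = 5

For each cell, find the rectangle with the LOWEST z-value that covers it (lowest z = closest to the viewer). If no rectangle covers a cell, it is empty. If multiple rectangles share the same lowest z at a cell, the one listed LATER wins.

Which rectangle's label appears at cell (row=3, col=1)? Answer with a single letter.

Check cell (3,1):
  A: rows 2-4 cols 5-7 -> outside (col miss)
  B: rows 0-5 cols 1-2 z=2 -> covers; best now B (z=2)
  C: rows 3-4 cols 1-2 z=6 -> covers; best now B (z=2)
  D: rows 2-3 cols 3-4 -> outside (col miss)
Winner: B at z=2

Answer: B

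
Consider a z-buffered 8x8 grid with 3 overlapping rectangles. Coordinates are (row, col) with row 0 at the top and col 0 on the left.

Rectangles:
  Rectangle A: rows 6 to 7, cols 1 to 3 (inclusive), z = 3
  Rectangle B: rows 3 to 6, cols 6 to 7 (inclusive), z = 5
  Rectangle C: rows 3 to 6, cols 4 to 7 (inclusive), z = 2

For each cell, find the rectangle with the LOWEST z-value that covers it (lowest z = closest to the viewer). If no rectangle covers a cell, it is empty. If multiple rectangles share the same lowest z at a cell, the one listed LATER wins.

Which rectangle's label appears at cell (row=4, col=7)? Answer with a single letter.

Check cell (4,7):
  A: rows 6-7 cols 1-3 -> outside (row miss)
  B: rows 3-6 cols 6-7 z=5 -> covers; best now B (z=5)
  C: rows 3-6 cols 4-7 z=2 -> covers; best now C (z=2)
Winner: C at z=2

Answer: C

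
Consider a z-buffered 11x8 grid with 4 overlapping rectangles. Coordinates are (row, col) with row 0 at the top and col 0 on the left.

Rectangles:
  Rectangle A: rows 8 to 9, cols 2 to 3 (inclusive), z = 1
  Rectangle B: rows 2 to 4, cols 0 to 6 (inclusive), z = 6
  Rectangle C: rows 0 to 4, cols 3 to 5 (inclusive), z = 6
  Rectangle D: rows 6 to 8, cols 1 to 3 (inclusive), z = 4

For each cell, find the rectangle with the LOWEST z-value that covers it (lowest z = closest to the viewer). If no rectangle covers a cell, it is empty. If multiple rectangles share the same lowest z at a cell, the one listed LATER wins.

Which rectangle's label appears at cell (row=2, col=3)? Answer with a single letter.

Check cell (2,3):
  A: rows 8-9 cols 2-3 -> outside (row miss)
  B: rows 2-4 cols 0-6 z=6 -> covers; best now B (z=6)
  C: rows 0-4 cols 3-5 z=6 -> covers; best now C (z=6)
  D: rows 6-8 cols 1-3 -> outside (row miss)
Winner: C at z=6

Answer: C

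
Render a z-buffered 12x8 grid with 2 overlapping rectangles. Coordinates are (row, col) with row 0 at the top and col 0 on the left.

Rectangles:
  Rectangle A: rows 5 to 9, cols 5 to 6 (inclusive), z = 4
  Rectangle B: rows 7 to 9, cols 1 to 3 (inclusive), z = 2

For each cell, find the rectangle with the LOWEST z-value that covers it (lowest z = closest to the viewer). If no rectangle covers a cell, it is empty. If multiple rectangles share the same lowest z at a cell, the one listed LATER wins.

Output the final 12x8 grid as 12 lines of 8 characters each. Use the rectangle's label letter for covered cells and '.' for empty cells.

........
........
........
........
........
.....AA.
.....AA.
.BBB.AA.
.BBB.AA.
.BBB.AA.
........
........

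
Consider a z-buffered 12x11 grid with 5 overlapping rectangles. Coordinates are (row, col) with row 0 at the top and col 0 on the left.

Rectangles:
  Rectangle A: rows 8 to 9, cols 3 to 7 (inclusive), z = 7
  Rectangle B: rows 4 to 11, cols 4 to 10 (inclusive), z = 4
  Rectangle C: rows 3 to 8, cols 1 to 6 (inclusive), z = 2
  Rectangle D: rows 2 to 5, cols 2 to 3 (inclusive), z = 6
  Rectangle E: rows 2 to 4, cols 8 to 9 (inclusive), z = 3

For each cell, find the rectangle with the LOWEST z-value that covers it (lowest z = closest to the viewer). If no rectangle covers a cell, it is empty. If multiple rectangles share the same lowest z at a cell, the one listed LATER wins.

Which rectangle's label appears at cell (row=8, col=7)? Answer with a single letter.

Check cell (8,7):
  A: rows 8-9 cols 3-7 z=7 -> covers; best now A (z=7)
  B: rows 4-11 cols 4-10 z=4 -> covers; best now B (z=4)
  C: rows 3-8 cols 1-6 -> outside (col miss)
  D: rows 2-5 cols 2-3 -> outside (row miss)
  E: rows 2-4 cols 8-9 -> outside (row miss)
Winner: B at z=4

Answer: B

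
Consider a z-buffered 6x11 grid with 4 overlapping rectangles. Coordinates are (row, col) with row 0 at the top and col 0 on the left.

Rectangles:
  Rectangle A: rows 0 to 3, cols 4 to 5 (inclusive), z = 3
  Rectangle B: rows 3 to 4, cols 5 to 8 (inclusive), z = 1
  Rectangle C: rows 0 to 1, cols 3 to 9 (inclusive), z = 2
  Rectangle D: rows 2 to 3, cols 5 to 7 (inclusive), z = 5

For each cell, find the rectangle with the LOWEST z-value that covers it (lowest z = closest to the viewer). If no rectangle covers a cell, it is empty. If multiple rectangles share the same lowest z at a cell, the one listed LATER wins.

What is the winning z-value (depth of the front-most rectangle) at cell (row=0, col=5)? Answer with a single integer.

Check cell (0,5):
  A: rows 0-3 cols 4-5 z=3 -> covers; best now A (z=3)
  B: rows 3-4 cols 5-8 -> outside (row miss)
  C: rows 0-1 cols 3-9 z=2 -> covers; best now C (z=2)
  D: rows 2-3 cols 5-7 -> outside (row miss)
Winner: C at z=2

Answer: 2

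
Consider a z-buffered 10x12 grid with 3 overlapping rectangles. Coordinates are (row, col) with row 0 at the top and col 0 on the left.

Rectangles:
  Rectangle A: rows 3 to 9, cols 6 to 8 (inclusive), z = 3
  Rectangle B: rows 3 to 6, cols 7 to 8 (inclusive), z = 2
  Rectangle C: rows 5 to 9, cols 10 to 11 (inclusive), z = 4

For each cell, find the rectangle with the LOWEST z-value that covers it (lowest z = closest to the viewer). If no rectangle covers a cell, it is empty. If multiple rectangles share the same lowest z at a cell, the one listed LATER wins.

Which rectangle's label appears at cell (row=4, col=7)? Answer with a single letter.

Answer: B

Derivation:
Check cell (4,7):
  A: rows 3-9 cols 6-8 z=3 -> covers; best now A (z=3)
  B: rows 3-6 cols 7-8 z=2 -> covers; best now B (z=2)
  C: rows 5-9 cols 10-11 -> outside (row miss)
Winner: B at z=2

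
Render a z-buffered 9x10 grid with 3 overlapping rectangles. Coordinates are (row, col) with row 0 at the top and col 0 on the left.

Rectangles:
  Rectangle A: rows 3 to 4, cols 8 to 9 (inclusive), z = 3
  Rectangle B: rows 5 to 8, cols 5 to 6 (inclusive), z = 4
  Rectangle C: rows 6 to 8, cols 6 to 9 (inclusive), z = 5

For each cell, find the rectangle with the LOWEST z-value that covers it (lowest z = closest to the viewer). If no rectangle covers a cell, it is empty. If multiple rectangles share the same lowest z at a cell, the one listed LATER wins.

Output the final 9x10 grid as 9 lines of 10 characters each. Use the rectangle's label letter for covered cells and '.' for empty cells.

..........
..........
..........
........AA
........AA
.....BB...
.....BBCCC
.....BBCCC
.....BBCCC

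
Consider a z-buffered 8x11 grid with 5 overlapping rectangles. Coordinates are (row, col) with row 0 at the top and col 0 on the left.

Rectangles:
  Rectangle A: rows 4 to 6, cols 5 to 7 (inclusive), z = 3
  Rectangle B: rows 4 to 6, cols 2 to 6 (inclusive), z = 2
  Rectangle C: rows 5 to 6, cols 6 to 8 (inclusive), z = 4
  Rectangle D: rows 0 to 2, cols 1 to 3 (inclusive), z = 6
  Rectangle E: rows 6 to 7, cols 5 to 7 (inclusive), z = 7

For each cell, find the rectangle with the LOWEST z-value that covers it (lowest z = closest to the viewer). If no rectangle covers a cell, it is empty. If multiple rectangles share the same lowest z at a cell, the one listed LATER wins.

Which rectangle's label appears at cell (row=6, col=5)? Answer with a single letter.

Answer: B

Derivation:
Check cell (6,5):
  A: rows 4-6 cols 5-7 z=3 -> covers; best now A (z=3)
  B: rows 4-6 cols 2-6 z=2 -> covers; best now B (z=2)
  C: rows 5-6 cols 6-8 -> outside (col miss)
  D: rows 0-2 cols 1-3 -> outside (row miss)
  E: rows 6-7 cols 5-7 z=7 -> covers; best now B (z=2)
Winner: B at z=2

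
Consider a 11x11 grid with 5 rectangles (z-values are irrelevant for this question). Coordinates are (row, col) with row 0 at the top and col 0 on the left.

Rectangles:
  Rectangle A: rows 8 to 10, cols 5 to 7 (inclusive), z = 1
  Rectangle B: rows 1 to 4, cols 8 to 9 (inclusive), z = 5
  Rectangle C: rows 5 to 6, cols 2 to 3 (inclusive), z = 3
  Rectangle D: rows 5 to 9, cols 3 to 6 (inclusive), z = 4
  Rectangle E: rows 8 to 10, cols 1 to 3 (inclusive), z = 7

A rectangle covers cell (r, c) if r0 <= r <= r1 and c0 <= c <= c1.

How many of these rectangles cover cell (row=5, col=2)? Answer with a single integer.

Check cell (5,2):
  A: rows 8-10 cols 5-7 -> outside (row miss)
  B: rows 1-4 cols 8-9 -> outside (row miss)
  C: rows 5-6 cols 2-3 -> covers
  D: rows 5-9 cols 3-6 -> outside (col miss)
  E: rows 8-10 cols 1-3 -> outside (row miss)
Count covering = 1

Answer: 1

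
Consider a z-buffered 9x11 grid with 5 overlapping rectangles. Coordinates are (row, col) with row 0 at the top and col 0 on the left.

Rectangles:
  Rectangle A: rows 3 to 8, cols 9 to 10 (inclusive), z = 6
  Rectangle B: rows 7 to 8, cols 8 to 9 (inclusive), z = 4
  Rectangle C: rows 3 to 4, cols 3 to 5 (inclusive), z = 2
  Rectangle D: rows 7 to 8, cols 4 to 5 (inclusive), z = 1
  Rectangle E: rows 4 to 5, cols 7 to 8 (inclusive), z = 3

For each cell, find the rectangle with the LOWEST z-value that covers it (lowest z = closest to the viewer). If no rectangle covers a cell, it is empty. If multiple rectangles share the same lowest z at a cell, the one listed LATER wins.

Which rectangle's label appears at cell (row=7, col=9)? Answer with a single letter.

Check cell (7,9):
  A: rows 3-8 cols 9-10 z=6 -> covers; best now A (z=6)
  B: rows 7-8 cols 8-9 z=4 -> covers; best now B (z=4)
  C: rows 3-4 cols 3-5 -> outside (row miss)
  D: rows 7-8 cols 4-5 -> outside (col miss)
  E: rows 4-5 cols 7-8 -> outside (row miss)
Winner: B at z=4

Answer: B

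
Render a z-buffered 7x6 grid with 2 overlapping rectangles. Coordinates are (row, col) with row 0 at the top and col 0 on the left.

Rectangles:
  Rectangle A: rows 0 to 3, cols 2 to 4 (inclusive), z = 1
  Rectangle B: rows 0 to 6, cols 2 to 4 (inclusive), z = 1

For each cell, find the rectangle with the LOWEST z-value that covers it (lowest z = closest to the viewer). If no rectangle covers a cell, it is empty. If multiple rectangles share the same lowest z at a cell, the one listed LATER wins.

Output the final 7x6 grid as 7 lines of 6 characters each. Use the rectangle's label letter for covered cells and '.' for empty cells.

..BBB.
..BBB.
..BBB.
..BBB.
..BBB.
..BBB.
..BBB.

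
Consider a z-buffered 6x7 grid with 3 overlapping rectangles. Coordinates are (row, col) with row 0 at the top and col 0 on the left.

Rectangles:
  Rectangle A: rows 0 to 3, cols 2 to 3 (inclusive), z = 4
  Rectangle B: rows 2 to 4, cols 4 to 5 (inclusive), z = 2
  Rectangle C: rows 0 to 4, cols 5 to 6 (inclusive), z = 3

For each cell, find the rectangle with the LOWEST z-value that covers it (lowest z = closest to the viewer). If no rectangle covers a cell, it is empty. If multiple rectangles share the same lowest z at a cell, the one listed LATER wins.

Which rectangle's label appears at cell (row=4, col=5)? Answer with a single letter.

Check cell (4,5):
  A: rows 0-3 cols 2-3 -> outside (row miss)
  B: rows 2-4 cols 4-5 z=2 -> covers; best now B (z=2)
  C: rows 0-4 cols 5-6 z=3 -> covers; best now B (z=2)
Winner: B at z=2

Answer: B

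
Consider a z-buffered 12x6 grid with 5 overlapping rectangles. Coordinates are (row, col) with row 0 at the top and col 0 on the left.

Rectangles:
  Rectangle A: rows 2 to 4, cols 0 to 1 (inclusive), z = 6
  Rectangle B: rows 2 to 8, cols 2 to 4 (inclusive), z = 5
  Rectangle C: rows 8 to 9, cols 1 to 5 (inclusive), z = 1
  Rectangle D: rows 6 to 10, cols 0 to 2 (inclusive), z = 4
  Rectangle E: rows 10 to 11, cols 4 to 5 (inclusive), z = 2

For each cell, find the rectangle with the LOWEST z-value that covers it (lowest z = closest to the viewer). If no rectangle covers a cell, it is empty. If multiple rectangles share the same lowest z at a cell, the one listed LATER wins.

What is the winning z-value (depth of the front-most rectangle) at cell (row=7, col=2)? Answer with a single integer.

Check cell (7,2):
  A: rows 2-4 cols 0-1 -> outside (row miss)
  B: rows 2-8 cols 2-4 z=5 -> covers; best now B (z=5)
  C: rows 8-9 cols 1-5 -> outside (row miss)
  D: rows 6-10 cols 0-2 z=4 -> covers; best now D (z=4)
  E: rows 10-11 cols 4-5 -> outside (row miss)
Winner: D at z=4

Answer: 4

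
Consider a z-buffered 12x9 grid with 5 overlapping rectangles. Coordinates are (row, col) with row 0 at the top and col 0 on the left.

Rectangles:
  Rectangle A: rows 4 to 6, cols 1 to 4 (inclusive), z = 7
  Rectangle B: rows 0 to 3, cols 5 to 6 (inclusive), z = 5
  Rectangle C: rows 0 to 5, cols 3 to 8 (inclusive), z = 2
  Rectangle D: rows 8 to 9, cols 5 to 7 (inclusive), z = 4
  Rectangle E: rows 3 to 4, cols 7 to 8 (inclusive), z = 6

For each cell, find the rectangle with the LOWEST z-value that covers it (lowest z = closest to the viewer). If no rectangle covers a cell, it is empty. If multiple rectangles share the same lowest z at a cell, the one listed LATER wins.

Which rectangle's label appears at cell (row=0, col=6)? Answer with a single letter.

Check cell (0,6):
  A: rows 4-6 cols 1-4 -> outside (row miss)
  B: rows 0-3 cols 5-6 z=5 -> covers; best now B (z=5)
  C: rows 0-5 cols 3-8 z=2 -> covers; best now C (z=2)
  D: rows 8-9 cols 5-7 -> outside (row miss)
  E: rows 3-4 cols 7-8 -> outside (row miss)
Winner: C at z=2

Answer: C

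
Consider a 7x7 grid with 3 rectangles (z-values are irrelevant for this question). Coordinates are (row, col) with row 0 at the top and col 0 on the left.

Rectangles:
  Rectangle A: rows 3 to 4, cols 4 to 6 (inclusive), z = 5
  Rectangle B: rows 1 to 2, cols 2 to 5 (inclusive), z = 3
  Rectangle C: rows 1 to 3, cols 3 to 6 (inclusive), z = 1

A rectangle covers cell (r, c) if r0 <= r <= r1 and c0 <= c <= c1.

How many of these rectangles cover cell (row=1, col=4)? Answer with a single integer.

Check cell (1,4):
  A: rows 3-4 cols 4-6 -> outside (row miss)
  B: rows 1-2 cols 2-5 -> covers
  C: rows 1-3 cols 3-6 -> covers
Count covering = 2

Answer: 2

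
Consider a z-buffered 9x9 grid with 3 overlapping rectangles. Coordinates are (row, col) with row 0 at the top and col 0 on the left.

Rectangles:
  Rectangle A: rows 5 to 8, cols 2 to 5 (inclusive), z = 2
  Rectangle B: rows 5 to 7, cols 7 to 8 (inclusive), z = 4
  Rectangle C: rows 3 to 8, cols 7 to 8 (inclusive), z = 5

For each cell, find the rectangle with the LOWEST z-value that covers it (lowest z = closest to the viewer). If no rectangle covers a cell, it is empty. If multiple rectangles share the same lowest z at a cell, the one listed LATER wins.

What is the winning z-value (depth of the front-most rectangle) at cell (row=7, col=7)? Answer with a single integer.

Answer: 4

Derivation:
Check cell (7,7):
  A: rows 5-8 cols 2-5 -> outside (col miss)
  B: rows 5-7 cols 7-8 z=4 -> covers; best now B (z=4)
  C: rows 3-8 cols 7-8 z=5 -> covers; best now B (z=4)
Winner: B at z=4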